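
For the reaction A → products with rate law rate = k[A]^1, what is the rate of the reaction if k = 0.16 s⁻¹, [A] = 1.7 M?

0.272 M/s

Step 1: Identify the rate law: rate = k[A]^1
Step 2: Substitute values: rate = 0.16 × (1.7)^1
Step 3: Calculate: rate = 0.16 × 1.7 = 0.272 M/s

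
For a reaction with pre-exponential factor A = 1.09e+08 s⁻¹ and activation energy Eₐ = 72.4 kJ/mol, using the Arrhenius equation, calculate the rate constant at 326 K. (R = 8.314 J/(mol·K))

2.73e-04 s⁻¹

Step 1: Use the Arrhenius equation: k = A × exp(-Eₐ/RT)
Step 2: Convert Eₐ to J/mol: 72.4 kJ/mol = 72400 J/mol
Step 3: Calculate the exponent: -Eₐ/(RT) = -72400/(8.314 × 326) = -26.71228
Step 4: k = 1.09e+08 × exp(-26.71228)
Step 5: k = 1.09e+08 × 2.50613e-12 = 2.7317e-04 s⁻¹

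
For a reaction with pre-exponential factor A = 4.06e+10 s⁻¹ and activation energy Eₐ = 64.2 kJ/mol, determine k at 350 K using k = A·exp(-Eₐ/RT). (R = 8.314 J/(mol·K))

1.06e+01 s⁻¹

Step 1: Use the Arrhenius equation: k = A × exp(-Eₐ/RT)
Step 2: Convert Eₐ to J/mol: 64.2 kJ/mol = 64200 J/mol
Step 3: Calculate the exponent: -Eₐ/(RT) = -64200/(8.314 × 350) = -22.06261
Step 4: k = 4.06e+10 × exp(-22.06261)
Step 5: k = 4.06e+10 × 2.62017e-10 = 1.0638e+01 s⁻¹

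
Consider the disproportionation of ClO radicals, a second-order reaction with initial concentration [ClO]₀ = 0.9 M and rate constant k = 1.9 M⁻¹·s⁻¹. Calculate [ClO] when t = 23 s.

0.02232 M

Step 1: For a second-order reaction: 1/[ClO] = 1/[ClO]₀ + kt
Step 2: 1/[ClO] = 1/0.9 + 1.9 × 23
Step 3: 1/[ClO] = 1.111 + 43.7 = 44.81
Step 4: [ClO] = 1/44.81 = 0.02232 M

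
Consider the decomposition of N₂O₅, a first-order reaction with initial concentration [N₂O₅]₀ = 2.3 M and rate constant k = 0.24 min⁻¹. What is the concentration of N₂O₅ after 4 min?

0.8807 M

Step 1: For a first-order reaction: [N₂O₅] = [N₂O₅]₀ × e^(-kt)
Step 2: [N₂O₅] = 2.3 × e^(-0.24 × 4)
Step 3: [N₂O₅] = 2.3 × e^(-0.96)
Step 4: [N₂O₅] = 2.3 × 0.382893 = 0.8807 M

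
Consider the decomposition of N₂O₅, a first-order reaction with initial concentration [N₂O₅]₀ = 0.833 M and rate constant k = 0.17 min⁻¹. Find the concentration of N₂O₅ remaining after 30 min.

0.005079 M

Step 1: For a first-order reaction: [N₂O₅] = [N₂O₅]₀ × e^(-kt)
Step 2: [N₂O₅] = 0.833 × e^(-0.17 × 30)
Step 3: [N₂O₅] = 0.833 × e^(-5.1)
Step 4: [N₂O₅] = 0.833 × 0.00609675 = 0.005079 M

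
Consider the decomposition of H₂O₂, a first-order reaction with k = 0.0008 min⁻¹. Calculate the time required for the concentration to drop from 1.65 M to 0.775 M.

944.6 min

Step 1: For first-order: t = ln([H₂O₂]₀/[H₂O₂])/k
Step 2: t = ln(1.65/0.775)/0.0008
Step 3: t = ln(2.129)/0.0008
Step 4: t = 0.7557/0.0008 = 944.6 min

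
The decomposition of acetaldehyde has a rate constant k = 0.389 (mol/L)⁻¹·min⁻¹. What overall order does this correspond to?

second order (2)

Step 1: The units of k for an nth-order reaction are (concentration)^(1-n)·(time)⁻¹.
Step 2: Here k has units (mol/L)⁻¹·min⁻¹, so the concentration exponent is -1.
Step 3: 1 - n = -1 ⇒ n = 2. The reaction is second order.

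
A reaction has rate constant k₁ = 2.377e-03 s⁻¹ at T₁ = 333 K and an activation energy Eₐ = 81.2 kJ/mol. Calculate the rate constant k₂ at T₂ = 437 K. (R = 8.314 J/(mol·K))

2.555e+00 s⁻¹

Step 1: Use the two-temperature Arrhenius form: ln(k₂/k₁) = -Eₐ/R × (1/T₂ - 1/T₁)
Step 2: Convert Eₐ to J/mol: 81.2 kJ/mol = 81200 J/mol
Step 3: 1/T₂ - 1/T₁ = 1/437 - 1/333 = -7.146735e-04 K⁻¹
Step 4: ln(k₂/k₁) = -81200/8.314 × -7.146735e-04 = 6.97997
Step 5: k₂ = k₁ × exp(6.97997) = 2.377e-03 × 1.07489e+03 = 2.555e+00 s⁻¹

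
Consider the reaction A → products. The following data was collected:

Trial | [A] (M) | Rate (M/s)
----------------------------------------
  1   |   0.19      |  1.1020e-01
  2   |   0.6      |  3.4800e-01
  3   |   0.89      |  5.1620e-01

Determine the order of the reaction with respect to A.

first order (1)

Step 1: Compare trials to find order n where rate₂/rate₁ = ([A]₂/[A]₁)^n
Step 2: rate₂/rate₁ = 3.4800e-01/1.1020e-01 = 3.158
Step 3: [A]₂/[A]₁ = 0.6/0.19 = 3.158
Step 4: n = ln(3.158)/ln(3.158) = 1.00 ≈ 1
Step 5: The reaction is first order in A.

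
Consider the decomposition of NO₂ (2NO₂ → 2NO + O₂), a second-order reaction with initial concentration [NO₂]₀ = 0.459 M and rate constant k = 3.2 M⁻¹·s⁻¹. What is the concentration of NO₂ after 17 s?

0.01767 M

Step 1: For a second-order reaction: 1/[NO₂] = 1/[NO₂]₀ + kt
Step 2: 1/[NO₂] = 1/0.459 + 3.2 × 17
Step 3: 1/[NO₂] = 2.179 + 54.4 = 56.58
Step 4: [NO₂] = 1/56.58 = 0.01767 M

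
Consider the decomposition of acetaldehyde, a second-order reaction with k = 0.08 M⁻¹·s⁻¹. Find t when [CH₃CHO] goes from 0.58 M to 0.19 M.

44.24 s

Step 1: For second-order: t = (1/[CH₃CHO] - 1/[CH₃CHO]₀)/k
Step 2: t = (1/0.19 - 1/0.58)/0.08
Step 3: t = (5.263 - 1.724)/0.08
Step 4: t = 3.539/0.08 = 44.24 s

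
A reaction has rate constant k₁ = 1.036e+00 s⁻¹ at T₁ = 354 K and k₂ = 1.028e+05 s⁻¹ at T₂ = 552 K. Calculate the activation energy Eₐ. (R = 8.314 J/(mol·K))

94.4 kJ/mol

Step 1: Use the two-temperature Arrhenius form: ln(k₂/k₁) = -Eₐ/R × (1/T₂ - 1/T₁)
Step 2: ln(k₂/k₁) = ln(1.028e+05/1.036e+00) = ln(99227.8) = 11.5052
Step 3: 1/T₂ - 1/T₁ = 1/552 - 1/354 = -1.013265e-03 K⁻¹
Step 4: Eₐ = -R × ln(k₂/k₁) / (1/T₂ - 1/T₁) = -8.314 × 11.5052 / -1.013265e-03
Step 5: Eₐ = 9.4402e+04 J/mol = 94.4 kJ/mol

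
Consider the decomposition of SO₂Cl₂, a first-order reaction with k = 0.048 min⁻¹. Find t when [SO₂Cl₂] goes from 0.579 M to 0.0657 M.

45.34 min

Step 1: For first-order: t = ln([SO₂Cl₂]₀/[SO₂Cl₂])/k
Step 2: t = ln(0.579/0.0657)/0.048
Step 3: t = ln(8.813)/0.048
Step 4: t = 2.176/0.048 = 45.34 min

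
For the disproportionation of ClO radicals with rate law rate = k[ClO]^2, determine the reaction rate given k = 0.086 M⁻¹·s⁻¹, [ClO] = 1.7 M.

0.2485 M/s

Step 1: Identify the rate law: rate = k[ClO]^2
Step 2: Substitute values: rate = 0.086 × (1.7)^2
Step 3: Calculate: rate = 0.086 × 2.89 = 0.24854 M/s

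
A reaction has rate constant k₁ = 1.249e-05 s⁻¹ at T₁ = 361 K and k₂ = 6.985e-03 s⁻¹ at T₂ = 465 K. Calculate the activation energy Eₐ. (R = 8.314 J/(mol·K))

84.9 kJ/mol

Step 1: Use the two-temperature Arrhenius form: ln(k₂/k₁) = -Eₐ/R × (1/T₂ - 1/T₁)
Step 2: ln(k₂/k₁) = ln(6.985e-03/1.249e-05) = ln(559.247) = 6.32659
Step 3: 1/T₂ - 1/T₁ = 1/465 - 1/361 = -6.195455e-04 K⁻¹
Step 4: Eₐ = -R × ln(k₂/k₁) / (1/T₂ - 1/T₁) = -8.314 × 6.32659 / -6.195455e-04
Step 5: Eₐ = 8.4900e+04 J/mol = 84.9 kJ/mol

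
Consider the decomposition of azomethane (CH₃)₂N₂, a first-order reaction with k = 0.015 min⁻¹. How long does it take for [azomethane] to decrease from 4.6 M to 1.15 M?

92.42 min

Step 1: For first-order: t = ln([azomethane]₀/[azomethane])/k
Step 2: t = ln(4.6/1.15)/0.015
Step 3: t = ln(4)/0.015
Step 4: t = 1.386/0.015 = 92.42 min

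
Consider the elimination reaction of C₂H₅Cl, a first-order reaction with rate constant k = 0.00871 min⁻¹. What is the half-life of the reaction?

79.58 min

Step 1: For a first-order reaction, t₁/₂ = ln(2)/k
Step 2: t₁/₂ = ln(2)/0.00871
Step 3: t₁/₂ = 0.6931/0.00871 = 79.58 min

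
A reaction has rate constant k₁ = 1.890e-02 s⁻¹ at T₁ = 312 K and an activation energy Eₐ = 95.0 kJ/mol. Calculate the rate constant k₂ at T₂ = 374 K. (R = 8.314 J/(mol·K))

8.188e+00 s⁻¹

Step 1: Use the two-temperature Arrhenius form: ln(k₂/k₁) = -Eₐ/R × (1/T₂ - 1/T₁)
Step 2: Convert Eₐ to J/mol: 95.0 kJ/mol = 95000 J/mol
Step 3: 1/T₂ - 1/T₁ = 1/374 - 1/312 = -5.313314e-04 K⁻¹
Step 4: ln(k₂/k₁) = -95000/8.314 × -5.313314e-04 = 6.07126
Step 5: k₂ = k₁ × exp(6.07126) = 1.890e-02 × 4.33226e+02 = 8.188e+00 s⁻¹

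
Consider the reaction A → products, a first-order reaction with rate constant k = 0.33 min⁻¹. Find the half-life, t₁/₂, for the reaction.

2.1 min

Step 1: For a first-order reaction, t₁/₂ = ln(2)/k
Step 2: t₁/₂ = ln(2)/0.33
Step 3: t₁/₂ = 0.6931/0.33 = 2.1 min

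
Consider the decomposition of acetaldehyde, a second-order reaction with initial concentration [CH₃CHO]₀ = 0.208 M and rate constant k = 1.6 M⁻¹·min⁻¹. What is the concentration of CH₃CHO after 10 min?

0.04806 M

Step 1: For a second-order reaction: 1/[CH₃CHO] = 1/[CH₃CHO]₀ + kt
Step 2: 1/[CH₃CHO] = 1/0.208 + 1.6 × 10
Step 3: 1/[CH₃CHO] = 4.808 + 16 = 20.81
Step 4: [CH₃CHO] = 1/20.81 = 0.04806 M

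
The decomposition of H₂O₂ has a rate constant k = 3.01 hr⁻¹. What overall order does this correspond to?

first order (1)

Step 1: The units of k for an nth-order reaction are (concentration)^(1-n)·(time)⁻¹.
Step 2: Here k has units hr⁻¹, so the concentration exponent is 0.
Step 3: 1 - n = 0 ⇒ n = 1. The reaction is first order.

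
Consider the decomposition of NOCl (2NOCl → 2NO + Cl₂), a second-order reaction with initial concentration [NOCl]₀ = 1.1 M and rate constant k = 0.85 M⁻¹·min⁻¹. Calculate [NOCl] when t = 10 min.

0.1063 M

Step 1: For a second-order reaction: 1/[NOCl] = 1/[NOCl]₀ + kt
Step 2: 1/[NOCl] = 1/1.1 + 0.85 × 10
Step 3: 1/[NOCl] = 0.9091 + 8.5 = 9.409
Step 4: [NOCl] = 1/9.409 = 0.1063 M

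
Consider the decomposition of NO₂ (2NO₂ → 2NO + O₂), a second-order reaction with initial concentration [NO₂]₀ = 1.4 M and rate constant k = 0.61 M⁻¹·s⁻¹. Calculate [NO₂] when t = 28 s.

0.0562 M

Step 1: For a second-order reaction: 1/[NO₂] = 1/[NO₂]₀ + kt
Step 2: 1/[NO₂] = 1/1.4 + 0.61 × 28
Step 3: 1/[NO₂] = 0.7143 + 17.08 = 17.79
Step 4: [NO₂] = 1/17.79 = 0.0562 M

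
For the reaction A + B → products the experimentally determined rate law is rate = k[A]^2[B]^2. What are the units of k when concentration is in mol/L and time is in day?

(mol/L)⁻³·day⁻¹

Step 1: Overall order = 2 + 2 = 4.
Step 2: rate has units mol/L·day⁻¹; [A]^2[B]^2 has units (mol/L)^4.
Step 3: k = rate/([A]^2[B]^2), so units of k = (mol/L)^(1-4)·day⁻¹ = (mol/L)⁻³·day⁻¹.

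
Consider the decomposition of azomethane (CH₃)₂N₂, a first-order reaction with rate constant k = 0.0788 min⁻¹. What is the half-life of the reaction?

8.796 min

Step 1: For a first-order reaction, t₁/₂ = ln(2)/k
Step 2: t₁/₂ = ln(2)/0.0788
Step 3: t₁/₂ = 0.6931/0.0788 = 8.796 min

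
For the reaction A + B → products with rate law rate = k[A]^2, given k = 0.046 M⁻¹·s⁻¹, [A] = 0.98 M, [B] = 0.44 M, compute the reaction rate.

0.04418 M/s

Step 1: The rate law is rate = k[A]^2
Step 2: Note that the rate does not depend on [B] (zero order in B).
Step 3: rate = 0.046 × (0.98)^2 = 0.0441784 M/s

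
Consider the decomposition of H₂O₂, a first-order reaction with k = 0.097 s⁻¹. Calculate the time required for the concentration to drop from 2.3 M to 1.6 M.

3.741 s

Step 1: For first-order: t = ln([H₂O₂]₀/[H₂O₂])/k
Step 2: t = ln(2.3/1.6)/0.097
Step 3: t = ln(1.437)/0.097
Step 4: t = 0.3629/0.097 = 3.741 s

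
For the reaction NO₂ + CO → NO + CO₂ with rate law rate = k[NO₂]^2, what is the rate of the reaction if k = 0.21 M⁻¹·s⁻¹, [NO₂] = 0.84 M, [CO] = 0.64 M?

0.1482 M/s

Step 1: The rate law is rate = k[NO₂]^2
Step 2: Note that the rate does not depend on [CO] (zero order in CO).
Step 3: rate = 0.21 × (0.84)^2 = 0.148176 M/s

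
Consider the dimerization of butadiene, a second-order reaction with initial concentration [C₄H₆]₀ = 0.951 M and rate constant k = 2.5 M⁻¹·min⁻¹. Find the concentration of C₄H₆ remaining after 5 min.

0.07379 M

Step 1: For a second-order reaction: 1/[C₄H₆] = 1/[C₄H₆]₀ + kt
Step 2: 1/[C₄H₆] = 1/0.951 + 2.5 × 5
Step 3: 1/[C₄H₆] = 1.052 + 12.5 = 13.55
Step 4: [C₄H₆] = 1/13.55 = 0.07379 M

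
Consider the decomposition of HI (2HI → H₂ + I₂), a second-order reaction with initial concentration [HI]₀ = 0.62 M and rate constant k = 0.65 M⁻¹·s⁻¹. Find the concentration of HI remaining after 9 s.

0.134 M

Step 1: For a second-order reaction: 1/[HI] = 1/[HI]₀ + kt
Step 2: 1/[HI] = 1/0.62 + 0.65 × 9
Step 3: 1/[HI] = 1.613 + 5.85 = 7.463
Step 4: [HI] = 1/7.463 = 0.134 M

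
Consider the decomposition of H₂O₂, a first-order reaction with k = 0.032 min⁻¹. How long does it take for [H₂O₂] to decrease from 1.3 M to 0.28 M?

47.98 min

Step 1: For first-order: t = ln([H₂O₂]₀/[H₂O₂])/k
Step 2: t = ln(1.3/0.28)/0.032
Step 3: t = ln(4.643)/0.032
Step 4: t = 1.535/0.032 = 47.98 min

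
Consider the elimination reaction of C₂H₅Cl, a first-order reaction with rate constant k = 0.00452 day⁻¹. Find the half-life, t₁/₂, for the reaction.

153.4 day

Step 1: For a first-order reaction, t₁/₂ = ln(2)/k
Step 2: t₁/₂ = ln(2)/0.00452
Step 3: t₁/₂ = 0.6931/0.00452 = 153.4 day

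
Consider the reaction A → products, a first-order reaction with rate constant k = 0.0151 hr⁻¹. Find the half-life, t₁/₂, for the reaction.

45.9 hr

Step 1: For a first-order reaction, t₁/₂ = ln(2)/k
Step 2: t₁/₂ = ln(2)/0.0151
Step 3: t₁/₂ = 0.6931/0.0151 = 45.9 hr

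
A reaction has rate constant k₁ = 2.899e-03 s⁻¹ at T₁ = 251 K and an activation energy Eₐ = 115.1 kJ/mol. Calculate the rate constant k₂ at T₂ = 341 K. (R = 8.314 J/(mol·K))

6.087e+03 s⁻¹

Step 1: Use the two-temperature Arrhenius form: ln(k₂/k₁) = -Eₐ/R × (1/T₂ - 1/T₁)
Step 2: Convert Eₐ to J/mol: 115.1 kJ/mol = 115100 J/mol
Step 3: 1/T₂ - 1/T₁ = 1/341 - 1/251 = -1.051512e-03 K⁻¹
Step 4: ln(k₂/k₁) = -115100/8.314 × -1.051512e-03 = 14.55726
Step 5: k₂ = k₁ × exp(14.55726) = 2.899e-03 × 2.09961e+06 = 6.087e+03 s⁻¹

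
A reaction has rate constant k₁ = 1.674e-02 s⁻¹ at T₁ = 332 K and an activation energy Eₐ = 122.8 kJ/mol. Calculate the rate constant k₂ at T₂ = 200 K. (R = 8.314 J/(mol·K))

2.963e-15 s⁻¹

Step 1: Use the two-temperature Arrhenius form: ln(k₂/k₁) = -Eₐ/R × (1/T₂ - 1/T₁)
Step 2: Convert Eₐ to J/mol: 122.8 kJ/mol = 122800 J/mol
Step 3: 1/T₂ - 1/T₁ = 1/200 - 1/332 = 1.987952e-03 K⁻¹
Step 4: ln(k₂/k₁) = -122800/8.314 × 1.987952e-03 = -29.36258
Step 5: k₂ = k₁ × exp(-29.36258) = 1.674e-02 × 1.77008e-13 = 2.963e-15 s⁻¹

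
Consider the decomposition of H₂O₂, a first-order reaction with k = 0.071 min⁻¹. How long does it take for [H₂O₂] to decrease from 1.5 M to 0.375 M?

19.53 min

Step 1: For first-order: t = ln([H₂O₂]₀/[H₂O₂])/k
Step 2: t = ln(1.5/0.375)/0.071
Step 3: t = ln(4)/0.071
Step 4: t = 1.386/0.071 = 19.53 min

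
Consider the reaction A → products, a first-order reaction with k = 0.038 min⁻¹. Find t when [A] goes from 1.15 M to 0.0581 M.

78.56 min

Step 1: For first-order: t = ln([A]₀/[A])/k
Step 2: t = ln(1.15/0.0581)/0.038
Step 3: t = ln(19.79)/0.038
Step 4: t = 2.985/0.038 = 78.56 min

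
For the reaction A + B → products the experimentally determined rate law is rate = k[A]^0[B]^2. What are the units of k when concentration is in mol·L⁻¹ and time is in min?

(mol·L⁻¹)⁻¹·min⁻¹

Step 1: Overall order = 0 + 2 = 2.
Step 2: rate has units mol·L⁻¹·min⁻¹; [A]^0[B]^2 has units (mol·L⁻¹)^2.
Step 3: k = rate/([A]^0[B]^2), so units of k = (mol·L⁻¹)^(1-2)·min⁻¹ = (mol·L⁻¹)⁻¹·min⁻¹.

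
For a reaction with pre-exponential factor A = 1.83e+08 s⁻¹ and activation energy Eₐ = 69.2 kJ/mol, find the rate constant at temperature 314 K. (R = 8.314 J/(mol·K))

5.63e-04 s⁻¹

Step 1: Use the Arrhenius equation: k = A × exp(-Eₐ/RT)
Step 2: Convert Eₐ to J/mol: 69.2 kJ/mol = 69200 J/mol
Step 3: Calculate the exponent: -Eₐ/(RT) = -69200/(8.314 × 314) = -26.50736
Step 4: k = 1.83e+08 × exp(-26.50736)
Step 5: k = 1.83e+08 × 3.07610e-12 = 5.6293e-04 s⁻¹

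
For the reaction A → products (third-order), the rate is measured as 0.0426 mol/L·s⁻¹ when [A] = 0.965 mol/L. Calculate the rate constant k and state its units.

0.04741 (mol/L)⁻²·s⁻¹

Step 1: rate = k[A]^3, so k = rate / [A]^3.
Step 2: k = 0.0426 / (0.965)^3 = 0.0426 / 0.8986.
Step 3: k = 0.04741 (mol/L)⁻²·s⁻¹.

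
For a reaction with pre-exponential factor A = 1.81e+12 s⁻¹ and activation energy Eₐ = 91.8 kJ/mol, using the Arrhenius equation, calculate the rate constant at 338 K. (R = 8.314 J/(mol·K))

1.18e-02 s⁻¹

Step 1: Use the Arrhenius equation: k = A × exp(-Eₐ/RT)
Step 2: Convert Eₐ to J/mol: 91.8 kJ/mol = 91800 J/mol
Step 3: Calculate the exponent: -Eₐ/(RT) = -91800/(8.314 × 338) = -32.66750
Step 4: k = 1.81e+12 × exp(-32.66750)
Step 5: k = 1.81e+12 × 6.49658e-15 = 1.1759e-02 s⁻¹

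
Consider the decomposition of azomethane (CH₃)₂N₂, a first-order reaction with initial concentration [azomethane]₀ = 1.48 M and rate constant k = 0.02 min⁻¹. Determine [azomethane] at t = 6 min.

1.313 M

Step 1: For a first-order reaction: [azomethane] = [azomethane]₀ × e^(-kt)
Step 2: [azomethane] = 1.48 × e^(-0.02 × 6)
Step 3: [azomethane] = 1.48 × e^(-0.12)
Step 4: [azomethane] = 1.48 × 0.88692 = 1.313 M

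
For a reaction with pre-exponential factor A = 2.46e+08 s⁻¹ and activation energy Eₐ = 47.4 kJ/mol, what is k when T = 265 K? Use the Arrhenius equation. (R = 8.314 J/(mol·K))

1.12e-01 s⁻¹

Step 1: Use the Arrhenius equation: k = A × exp(-Eₐ/RT)
Step 2: Convert Eₐ to J/mol: 47.4 kJ/mol = 47400 J/mol
Step 3: Calculate the exponent: -Eₐ/(RT) = -47400/(8.314 × 265) = -21.51406
Step 4: k = 2.46e+08 × exp(-21.51406)
Step 5: k = 2.46e+08 × 4.53485e-10 = 1.1156e-01 s⁻¹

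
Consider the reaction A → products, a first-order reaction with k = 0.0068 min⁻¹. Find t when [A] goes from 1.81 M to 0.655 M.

149.5 min

Step 1: For first-order: t = ln([A]₀/[A])/k
Step 2: t = ln(1.81/0.655)/0.0068
Step 3: t = ln(2.763)/0.0068
Step 4: t = 1.016/0.0068 = 149.5 min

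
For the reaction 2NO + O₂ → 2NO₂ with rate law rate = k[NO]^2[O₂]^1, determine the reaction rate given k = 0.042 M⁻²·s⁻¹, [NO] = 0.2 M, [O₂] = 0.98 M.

0.001646 M/s

Step 1: The rate law is rate = k[NO]^2[O₂]^1
Step 2: Substitute: rate = 0.042 × (0.2)^2 × (0.98)^1
Step 3: rate = 0.042 × 0.04 × 0.98 = 0.0016464 M/s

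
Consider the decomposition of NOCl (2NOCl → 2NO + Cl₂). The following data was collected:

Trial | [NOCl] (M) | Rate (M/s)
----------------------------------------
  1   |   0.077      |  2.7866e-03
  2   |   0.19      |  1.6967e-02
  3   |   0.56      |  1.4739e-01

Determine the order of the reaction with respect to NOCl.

second order (2)

Step 1: Compare trials to find order n where rate₂/rate₁ = ([NOCl]₂/[NOCl]₁)^n
Step 2: rate₂/rate₁ = 1.6967e-02/2.7866e-03 = 6.089
Step 3: [NOCl]₂/[NOCl]₁ = 0.19/0.077 = 2.468
Step 4: n = ln(6.089)/ln(2.468) = 2.00 ≈ 2
Step 5: The reaction is second order in NOCl.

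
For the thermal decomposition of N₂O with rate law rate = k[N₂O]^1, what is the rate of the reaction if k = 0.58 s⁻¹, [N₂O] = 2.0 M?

1.16 M/s

Step 1: Identify the rate law: rate = k[N₂O]^1
Step 2: Substitute values: rate = 0.58 × (2.0)^1
Step 3: Calculate: rate = 0.58 × 2 = 1.16 M/s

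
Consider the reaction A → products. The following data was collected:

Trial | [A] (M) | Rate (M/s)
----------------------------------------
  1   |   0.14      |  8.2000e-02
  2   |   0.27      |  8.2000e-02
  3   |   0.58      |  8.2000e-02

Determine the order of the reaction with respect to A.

zeroth order (0)

Step 1: Compare trials - when concentration changes, rate stays constant.
Step 2: rate₂/rate₁ = 8.2000e-02/8.2000e-02 = 1
Step 3: [A]₂/[A]₁ = 0.27/0.14 = 1.929
Step 4: Since rate ratio ≈ (conc ratio)^0, the reaction is zeroth order.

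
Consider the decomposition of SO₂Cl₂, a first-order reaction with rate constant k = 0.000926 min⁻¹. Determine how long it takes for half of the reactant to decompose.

748.5 min

Step 1: For a first-order reaction, t₁/₂ = ln(2)/k
Step 2: t₁/₂ = ln(2)/0.000926
Step 3: t₁/₂ = 0.6931/0.000926 = 748.5 min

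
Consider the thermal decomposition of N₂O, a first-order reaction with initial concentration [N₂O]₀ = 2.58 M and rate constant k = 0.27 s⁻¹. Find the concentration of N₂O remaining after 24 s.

0.003957 M

Step 1: For a first-order reaction: [N₂O] = [N₂O]₀ × e^(-kt)
Step 2: [N₂O] = 2.58 × e^(-0.27 × 24)
Step 3: [N₂O] = 2.58 × e^(-6.48)
Step 4: [N₂O] = 2.58 × 0.00153381 = 0.003957 M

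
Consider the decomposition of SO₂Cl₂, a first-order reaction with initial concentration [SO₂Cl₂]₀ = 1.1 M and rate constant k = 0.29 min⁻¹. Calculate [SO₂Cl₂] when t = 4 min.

0.3448 M

Step 1: For a first-order reaction: [SO₂Cl₂] = [SO₂Cl₂]₀ × e^(-kt)
Step 2: [SO₂Cl₂] = 1.1 × e^(-0.29 × 4)
Step 3: [SO₂Cl₂] = 1.1 × e^(-1.16)
Step 4: [SO₂Cl₂] = 1.1 × 0.313486 = 0.3448 M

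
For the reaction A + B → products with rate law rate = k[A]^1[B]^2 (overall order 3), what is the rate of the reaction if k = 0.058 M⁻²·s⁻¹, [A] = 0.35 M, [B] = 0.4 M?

0.003248 M/s

Step 1: The rate law is rate = k[A]^1[B]^2, overall order = 1+2 = 3
Step 2: Substitute values: rate = 0.058 × (0.35)^1 × (0.4)^2
Step 3: rate = 0.058 × 0.35 × 0.16 = 0.003248 M/s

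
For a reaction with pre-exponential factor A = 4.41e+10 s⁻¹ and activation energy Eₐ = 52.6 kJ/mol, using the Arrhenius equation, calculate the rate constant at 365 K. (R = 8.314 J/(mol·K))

1.31e+03 s⁻¹

Step 1: Use the Arrhenius equation: k = A × exp(-Eₐ/RT)
Step 2: Convert Eₐ to J/mol: 52.6 kJ/mol = 52600 J/mol
Step 3: Calculate the exponent: -Eₐ/(RT) = -52600/(8.314 × 365) = -17.33336
Step 4: k = 4.41e+10 × exp(-17.33336)
Step 5: k = 4.41e+10 × 2.96632e-08 = 1.3081e+03 s⁻¹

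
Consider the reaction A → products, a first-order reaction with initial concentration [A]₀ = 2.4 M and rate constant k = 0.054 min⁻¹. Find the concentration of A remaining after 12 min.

1.255 M

Step 1: For a first-order reaction: [A] = [A]₀ × e^(-kt)
Step 2: [A] = 2.4 × e^(-0.054 × 12)
Step 3: [A] = 2.4 × e^(-0.648)
Step 4: [A] = 2.4 × 0.523091 = 1.255 M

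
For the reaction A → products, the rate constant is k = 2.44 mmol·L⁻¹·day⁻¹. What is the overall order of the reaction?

zeroth order (0)

Step 1: The units of k for an nth-order reaction are (concentration)^(1-n)·(time)⁻¹.
Step 2: Here k has units mmol·L⁻¹·day⁻¹, so the concentration exponent is 1.
Step 3: 1 - n = 1 ⇒ n = 0. The reaction is zeroth order.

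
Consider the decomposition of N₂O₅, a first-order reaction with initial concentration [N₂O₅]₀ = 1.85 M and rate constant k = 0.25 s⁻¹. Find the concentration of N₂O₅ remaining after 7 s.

0.3215 M

Step 1: For a first-order reaction: [N₂O₅] = [N₂O₅]₀ × e^(-kt)
Step 2: [N₂O₅] = 1.85 × e^(-0.25 × 7)
Step 3: [N₂O₅] = 1.85 × e^(-1.75)
Step 4: [N₂O₅] = 1.85 × 0.173774 = 0.3215 M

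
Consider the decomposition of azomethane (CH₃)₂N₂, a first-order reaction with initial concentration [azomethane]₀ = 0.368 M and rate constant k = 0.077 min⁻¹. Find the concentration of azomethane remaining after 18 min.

0.09203 M

Step 1: For a first-order reaction: [azomethane] = [azomethane]₀ × e^(-kt)
Step 2: [azomethane] = 0.368 × e^(-0.077 × 18)
Step 3: [azomethane] = 0.368 × e^(-1.386)
Step 4: [azomethane] = 0.368 × 0.250074 = 0.09203 M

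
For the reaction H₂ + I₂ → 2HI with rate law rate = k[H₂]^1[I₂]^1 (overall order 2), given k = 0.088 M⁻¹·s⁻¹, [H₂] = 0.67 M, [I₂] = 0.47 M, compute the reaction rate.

0.02771 M/s

Step 1: The rate law is rate = k[H₂]^1[I₂]^1, overall order = 1+1 = 2
Step 2: Substitute values: rate = 0.088 × (0.67)^1 × (0.47)^1
Step 3: rate = 0.088 × 0.67 × 0.47 = 0.0277112 M/s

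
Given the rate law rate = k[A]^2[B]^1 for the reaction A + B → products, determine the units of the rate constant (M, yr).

M⁻²·yr⁻¹

Step 1: Overall order = 2 + 1 = 3.
Step 2: rate has units M·yr⁻¹; [A]^2[B]^1 has units M^3.
Step 3: k = rate/([A]^2[B]^1), so units of k = M^(1-3)·yr⁻¹ = M⁻²·yr⁻¹.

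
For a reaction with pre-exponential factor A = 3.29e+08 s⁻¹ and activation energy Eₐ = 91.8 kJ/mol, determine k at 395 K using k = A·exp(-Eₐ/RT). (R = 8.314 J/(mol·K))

2.38e-04 s⁻¹

Step 1: Use the Arrhenius equation: k = A × exp(-Eₐ/RT)
Step 2: Convert Eₐ to J/mol: 91.8 kJ/mol = 91800 J/mol
Step 3: Calculate the exponent: -Eₐ/(RT) = -91800/(8.314 × 395) = -27.95346
Step 4: k = 3.29e+08 × exp(-27.95346)
Step 5: k = 3.29e+08 × 7.24380e-13 = 2.3832e-04 s⁻¹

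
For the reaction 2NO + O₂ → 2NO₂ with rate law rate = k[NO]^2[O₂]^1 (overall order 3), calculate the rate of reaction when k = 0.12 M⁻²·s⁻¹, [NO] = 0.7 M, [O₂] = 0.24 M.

0.01411 M/s

Step 1: The rate law is rate = k[NO]^2[O₂]^1, overall order = 2+1 = 3
Step 2: Substitute values: rate = 0.12 × (0.7)^2 × (0.24)^1
Step 3: rate = 0.12 × 0.49 × 0.24 = 0.014112 M/s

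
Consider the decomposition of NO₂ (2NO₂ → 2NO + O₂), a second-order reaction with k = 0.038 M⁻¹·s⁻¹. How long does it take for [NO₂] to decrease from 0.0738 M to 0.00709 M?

3355 s

Step 1: For second-order: t = (1/[NO₂] - 1/[NO₂]₀)/k
Step 2: t = (1/0.00709 - 1/0.0738)/0.038
Step 3: t = (141 - 13.55)/0.038
Step 4: t = 127.5/0.038 = 3355 s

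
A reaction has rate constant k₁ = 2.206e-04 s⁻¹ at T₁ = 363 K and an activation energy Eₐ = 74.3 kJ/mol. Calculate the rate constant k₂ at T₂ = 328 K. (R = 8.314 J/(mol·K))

1.595e-05 s⁻¹

Step 1: Use the two-temperature Arrhenius form: ln(k₂/k₁) = -Eₐ/R × (1/T₂ - 1/T₁)
Step 2: Convert Eₐ to J/mol: 74.3 kJ/mol = 74300 J/mol
Step 3: 1/T₂ - 1/T₁ = 1/328 - 1/363 = 2.939596e-04 K⁻¹
Step 4: ln(k₂/k₁) = -74300/8.314 × 2.939596e-04 = -2.62704
Step 5: k₂ = k₁ × exp(-2.62704) = 2.206e-04 × 7.22921e-02 = 1.595e-05 s⁻¹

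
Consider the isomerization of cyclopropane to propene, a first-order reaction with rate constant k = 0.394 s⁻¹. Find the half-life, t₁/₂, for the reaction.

1.759 s

Step 1: For a first-order reaction, t₁/₂ = ln(2)/k
Step 2: t₁/₂ = ln(2)/0.394
Step 3: t₁/₂ = 0.6931/0.394 = 1.759 s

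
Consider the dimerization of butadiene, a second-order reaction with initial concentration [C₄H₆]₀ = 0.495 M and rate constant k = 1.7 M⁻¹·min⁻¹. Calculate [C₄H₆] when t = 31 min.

0.01827 M

Step 1: For a second-order reaction: 1/[C₄H₆] = 1/[C₄H₆]₀ + kt
Step 2: 1/[C₄H₆] = 1/0.495 + 1.7 × 31
Step 3: 1/[C₄H₆] = 2.02 + 52.7 = 54.72
Step 4: [C₄H₆] = 1/54.72 = 0.01827 M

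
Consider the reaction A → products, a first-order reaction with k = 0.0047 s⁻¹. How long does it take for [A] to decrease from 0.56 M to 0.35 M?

100 s

Step 1: For first-order: t = ln([A]₀/[A])/k
Step 2: t = ln(0.56/0.35)/0.0047
Step 3: t = ln(1.6)/0.0047
Step 4: t = 0.47/0.0047 = 100 s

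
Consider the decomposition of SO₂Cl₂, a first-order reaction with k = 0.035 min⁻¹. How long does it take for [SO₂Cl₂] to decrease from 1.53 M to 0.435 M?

35.93 min

Step 1: For first-order: t = ln([SO₂Cl₂]₀/[SO₂Cl₂])/k
Step 2: t = ln(1.53/0.435)/0.035
Step 3: t = ln(3.517)/0.035
Step 4: t = 1.258/0.035 = 35.93 min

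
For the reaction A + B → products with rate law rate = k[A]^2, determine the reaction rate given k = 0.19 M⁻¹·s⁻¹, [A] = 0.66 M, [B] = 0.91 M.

0.08276 M/s

Step 1: The rate law is rate = k[A]^2
Step 2: Note that the rate does not depend on [B] (zero order in B).
Step 3: rate = 0.19 × (0.66)^2 = 0.082764 M/s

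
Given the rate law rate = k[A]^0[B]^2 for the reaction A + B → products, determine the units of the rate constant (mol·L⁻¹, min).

(mol·L⁻¹)⁻¹·min⁻¹

Step 1: Overall order = 0 + 2 = 2.
Step 2: rate has units mol·L⁻¹·min⁻¹; [A]^0[B]^2 has units (mol·L⁻¹)^2.
Step 3: k = rate/([A]^0[B]^2), so units of k = (mol·L⁻¹)^(1-2)·min⁻¹ = (mol·L⁻¹)⁻¹·min⁻¹.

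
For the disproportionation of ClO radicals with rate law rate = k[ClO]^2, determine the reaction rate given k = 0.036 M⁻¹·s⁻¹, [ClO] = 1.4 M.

0.07056 M/s

Step 1: Identify the rate law: rate = k[ClO]^2
Step 2: Substitute values: rate = 0.036 × (1.4)^2
Step 3: Calculate: rate = 0.036 × 1.96 = 0.07056 M/s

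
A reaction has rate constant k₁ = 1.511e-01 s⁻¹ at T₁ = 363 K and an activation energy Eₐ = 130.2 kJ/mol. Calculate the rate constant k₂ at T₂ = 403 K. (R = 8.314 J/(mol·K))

1.094e+01 s⁻¹

Step 1: Use the two-temperature Arrhenius form: ln(k₂/k₁) = -Eₐ/R × (1/T₂ - 1/T₁)
Step 2: Convert Eₐ to J/mol: 130.2 kJ/mol = 130200 J/mol
Step 3: 1/T₂ - 1/T₁ = 1/403 - 1/363 = -2.734314e-04 K⁻¹
Step 4: ln(k₂/k₁) = -130200/8.314 × -2.734314e-04 = 4.28203
Step 5: k₂ = k₁ × exp(4.28203) = 1.511e-01 × 7.23872e+01 = 1.094e+01 s⁻¹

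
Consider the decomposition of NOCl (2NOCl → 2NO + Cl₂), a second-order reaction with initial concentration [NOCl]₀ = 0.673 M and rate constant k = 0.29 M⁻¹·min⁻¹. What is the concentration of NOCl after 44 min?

0.0702 M

Step 1: For a second-order reaction: 1/[NOCl] = 1/[NOCl]₀ + kt
Step 2: 1/[NOCl] = 1/0.673 + 0.29 × 44
Step 3: 1/[NOCl] = 1.486 + 12.76 = 14.25
Step 4: [NOCl] = 1/14.25 = 0.0702 M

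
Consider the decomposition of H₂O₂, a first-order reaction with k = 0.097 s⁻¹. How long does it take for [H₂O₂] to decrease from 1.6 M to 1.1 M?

3.863 s

Step 1: For first-order: t = ln([H₂O₂]₀/[H₂O₂])/k
Step 2: t = ln(1.6/1.1)/0.097
Step 3: t = ln(1.455)/0.097
Step 4: t = 0.3747/0.097 = 3.863 s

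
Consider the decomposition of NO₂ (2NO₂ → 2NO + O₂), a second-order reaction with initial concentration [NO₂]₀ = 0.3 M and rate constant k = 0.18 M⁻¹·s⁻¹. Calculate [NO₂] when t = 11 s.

0.1882 M

Step 1: For a second-order reaction: 1/[NO₂] = 1/[NO₂]₀ + kt
Step 2: 1/[NO₂] = 1/0.3 + 0.18 × 11
Step 3: 1/[NO₂] = 3.333 + 1.98 = 5.313
Step 4: [NO₂] = 1/5.313 = 0.1882 M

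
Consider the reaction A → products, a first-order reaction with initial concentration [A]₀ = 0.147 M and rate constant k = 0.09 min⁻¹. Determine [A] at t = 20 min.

0.0243 M

Step 1: For a first-order reaction: [A] = [A]₀ × e^(-kt)
Step 2: [A] = 0.147 × e^(-0.09 × 20)
Step 3: [A] = 0.147 × e^(-1.8)
Step 4: [A] = 0.147 × 0.165299 = 0.0243 M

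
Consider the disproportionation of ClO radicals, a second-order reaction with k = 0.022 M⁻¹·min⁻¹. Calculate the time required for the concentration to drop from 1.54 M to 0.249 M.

153 min

Step 1: For second-order: t = (1/[ClO] - 1/[ClO]₀)/k
Step 2: t = (1/0.249 - 1/1.54)/0.022
Step 3: t = (4.016 - 0.6494)/0.022
Step 4: t = 3.367/0.022 = 153 min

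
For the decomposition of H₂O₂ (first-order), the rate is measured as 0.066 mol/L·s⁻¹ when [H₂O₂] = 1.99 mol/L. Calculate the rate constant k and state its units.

0.03317 s⁻¹

Step 1: rate = k[H₂O₂]^1, so k = rate / [H₂O₂]^1.
Step 2: k = 0.066 / (1.99)^1 = 0.066 / 1.99.
Step 3: k = 0.03317 s⁻¹.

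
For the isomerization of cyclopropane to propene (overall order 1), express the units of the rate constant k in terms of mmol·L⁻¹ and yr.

yr⁻¹

Step 1: For overall order n, rate = k × (concentration)^n.
Step 2: Rate has units mmol·L⁻¹·yr⁻¹; concentration term has units (mmol·L⁻¹)^1.
Step 3: k = rate / (concentration)^n, so units of k = (mmol·L⁻¹)^(1-1)·yr⁻¹ = yr⁻¹.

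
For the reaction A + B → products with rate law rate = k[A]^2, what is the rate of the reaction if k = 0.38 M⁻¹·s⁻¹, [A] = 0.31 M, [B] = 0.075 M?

0.03652 M/s

Step 1: The rate law is rate = k[A]^2
Step 2: Note that the rate does not depend on [B] (zero order in B).
Step 3: rate = 0.38 × (0.31)^2 = 0.036518 M/s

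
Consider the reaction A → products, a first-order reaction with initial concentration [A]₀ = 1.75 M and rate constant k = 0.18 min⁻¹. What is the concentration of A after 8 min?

0.4146 M

Step 1: For a first-order reaction: [A] = [A]₀ × e^(-kt)
Step 2: [A] = 1.75 × e^(-0.18 × 8)
Step 3: [A] = 1.75 × e^(-1.44)
Step 4: [A] = 1.75 × 0.236928 = 0.4146 M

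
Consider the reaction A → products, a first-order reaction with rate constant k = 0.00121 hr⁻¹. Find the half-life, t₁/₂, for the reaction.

572.8 hr

Step 1: For a first-order reaction, t₁/₂ = ln(2)/k
Step 2: t₁/₂ = ln(2)/0.00121
Step 3: t₁/₂ = 0.6931/0.00121 = 572.8 hr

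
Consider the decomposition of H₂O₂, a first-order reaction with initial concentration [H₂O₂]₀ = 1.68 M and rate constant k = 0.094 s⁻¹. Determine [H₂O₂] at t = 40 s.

0.03912 M

Step 1: For a first-order reaction: [H₂O₂] = [H₂O₂]₀ × e^(-kt)
Step 2: [H₂O₂] = 1.68 × e^(-0.094 × 40)
Step 3: [H₂O₂] = 1.68 × e^(-3.76)
Step 4: [H₂O₂] = 1.68 × 0.0232837 = 0.03912 M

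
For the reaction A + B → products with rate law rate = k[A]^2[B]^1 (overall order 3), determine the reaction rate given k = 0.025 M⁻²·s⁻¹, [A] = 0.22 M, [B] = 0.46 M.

0.0005566 M/s

Step 1: The rate law is rate = k[A]^2[B]^1, overall order = 2+1 = 3
Step 2: Substitute values: rate = 0.025 × (0.22)^2 × (0.46)^1
Step 3: rate = 0.025 × 0.0484 × 0.46 = 0.0005566 M/s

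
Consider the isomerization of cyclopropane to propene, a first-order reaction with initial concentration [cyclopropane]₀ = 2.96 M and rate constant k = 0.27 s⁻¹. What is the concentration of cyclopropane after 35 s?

0.0002329 M

Step 1: For a first-order reaction: [cyclopropane] = [cyclopropane]₀ × e^(-kt)
Step 2: [cyclopropane] = 2.96 × e^(-0.27 × 35)
Step 3: [cyclopropane] = 2.96 × e^(-9.45)
Step 4: [cyclopropane] = 2.96 × 7.86896e-05 = 0.0002329 M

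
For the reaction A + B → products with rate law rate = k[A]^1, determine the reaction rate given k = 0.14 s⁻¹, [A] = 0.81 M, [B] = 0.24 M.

0.1134 M/s

Step 1: The rate law is rate = k[A]^1
Step 2: Note that the rate does not depend on [B] (zero order in B).
Step 3: rate = 0.14 × (0.81)^1 = 0.1134 M/s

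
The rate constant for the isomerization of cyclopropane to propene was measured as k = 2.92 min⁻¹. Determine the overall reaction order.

first order (1)

Step 1: The units of k for an nth-order reaction are (concentration)^(1-n)·(time)⁻¹.
Step 2: Here k has units min⁻¹, so the concentration exponent is 0.
Step 3: 1 - n = 0 ⇒ n = 1. The reaction is first order.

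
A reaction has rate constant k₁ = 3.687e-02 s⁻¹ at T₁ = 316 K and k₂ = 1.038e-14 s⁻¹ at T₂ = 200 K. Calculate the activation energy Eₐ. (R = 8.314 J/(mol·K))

130.9 kJ/mol

Step 1: Use the two-temperature Arrhenius form: ln(k₂/k₁) = -Eₐ/R × (1/T₂ - 1/T₁)
Step 2: ln(k₂/k₁) = ln(1.038e-14/3.687e-02) = ln(2.8153e-13) = -28.8985
Step 3: 1/T₂ - 1/T₁ = 1/200 - 1/316 = 1.835443e-03 K⁻¹
Step 4: Eₐ = -R × ln(k₂/k₁) / (1/T₂ - 1/T₁) = -8.314 × -28.8985 / 1.835443e-03
Step 5: Eₐ = 1.3090e+05 J/mol = 130.9 kJ/mol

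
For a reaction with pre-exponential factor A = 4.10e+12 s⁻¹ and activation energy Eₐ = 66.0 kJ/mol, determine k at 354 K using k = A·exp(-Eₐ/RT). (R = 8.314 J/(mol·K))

7.48e+02 s⁻¹

Step 1: Use the Arrhenius equation: k = A × exp(-Eₐ/RT)
Step 2: Convert Eₐ to J/mol: 66.0 kJ/mol = 66000 J/mol
Step 3: Calculate the exponent: -Eₐ/(RT) = -66000/(8.314 × 354) = -22.42491
Step 4: k = 4.10e+12 × exp(-22.42491)
Step 5: k = 4.10e+12 × 1.82383e-10 = 7.4777e+02 s⁻¹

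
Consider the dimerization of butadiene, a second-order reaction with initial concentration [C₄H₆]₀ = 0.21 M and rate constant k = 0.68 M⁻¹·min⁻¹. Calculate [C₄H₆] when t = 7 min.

0.105 M

Step 1: For a second-order reaction: 1/[C₄H₆] = 1/[C₄H₆]₀ + kt
Step 2: 1/[C₄H₆] = 1/0.21 + 0.68 × 7
Step 3: 1/[C₄H₆] = 4.762 + 4.76 = 9.522
Step 4: [C₄H₆] = 1/9.522 = 0.105 M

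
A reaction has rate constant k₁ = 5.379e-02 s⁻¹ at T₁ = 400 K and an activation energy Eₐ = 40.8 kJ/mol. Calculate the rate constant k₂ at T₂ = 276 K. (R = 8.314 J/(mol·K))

2.172e-04 s⁻¹

Step 1: Use the two-temperature Arrhenius form: ln(k₂/k₁) = -Eₐ/R × (1/T₂ - 1/T₁)
Step 2: Convert Eₐ to J/mol: 40.8 kJ/mol = 40800 J/mol
Step 3: 1/T₂ - 1/T₁ = 1/276 - 1/400 = 1.123188e-03 K⁻¹
Step 4: ln(k₂/k₁) = -40800/8.314 × 1.123188e-03 = -5.51192
Step 5: k₂ = k₁ × exp(-5.51192) = 5.379e-02 × 4.03835e-03 = 2.172e-04 s⁻¹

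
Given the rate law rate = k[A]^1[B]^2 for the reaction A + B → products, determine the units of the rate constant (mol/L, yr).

(mol/L)⁻²·yr⁻¹

Step 1: Overall order = 1 + 2 = 3.
Step 2: rate has units mol/L·yr⁻¹; [A]^1[B]^2 has units (mol/L)^3.
Step 3: k = rate/([A]^1[B]^2), so units of k = (mol/L)^(1-3)·yr⁻¹ = (mol/L)⁻²·yr⁻¹.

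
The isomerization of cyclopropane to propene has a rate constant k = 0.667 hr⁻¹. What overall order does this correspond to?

first order (1)

Step 1: The units of k for an nth-order reaction are (concentration)^(1-n)·(time)⁻¹.
Step 2: Here k has units hr⁻¹, so the concentration exponent is 0.
Step 3: 1 - n = 0 ⇒ n = 1. The reaction is first order.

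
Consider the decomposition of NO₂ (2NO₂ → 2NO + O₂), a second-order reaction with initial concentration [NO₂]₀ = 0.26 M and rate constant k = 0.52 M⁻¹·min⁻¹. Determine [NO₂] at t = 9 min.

0.1173 M

Step 1: For a second-order reaction: 1/[NO₂] = 1/[NO₂]₀ + kt
Step 2: 1/[NO₂] = 1/0.26 + 0.52 × 9
Step 3: 1/[NO₂] = 3.846 + 4.68 = 8.526
Step 4: [NO₂] = 1/8.526 = 0.1173 M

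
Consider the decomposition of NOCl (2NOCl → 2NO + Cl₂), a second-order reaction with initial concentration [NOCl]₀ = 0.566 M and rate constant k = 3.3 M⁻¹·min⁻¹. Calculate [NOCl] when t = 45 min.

0.006655 M

Step 1: For a second-order reaction: 1/[NOCl] = 1/[NOCl]₀ + kt
Step 2: 1/[NOCl] = 1/0.566 + 3.3 × 45
Step 3: 1/[NOCl] = 1.767 + 148.5 = 150.3
Step 4: [NOCl] = 1/150.3 = 0.006655 M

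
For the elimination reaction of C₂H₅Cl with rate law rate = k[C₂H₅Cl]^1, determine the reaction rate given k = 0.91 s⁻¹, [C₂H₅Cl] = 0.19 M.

0.1729 M/s

Step 1: Identify the rate law: rate = k[C₂H₅Cl]^1
Step 2: Substitute values: rate = 0.91 × (0.19)^1
Step 3: Calculate: rate = 0.91 × 0.19 = 0.1729 M/s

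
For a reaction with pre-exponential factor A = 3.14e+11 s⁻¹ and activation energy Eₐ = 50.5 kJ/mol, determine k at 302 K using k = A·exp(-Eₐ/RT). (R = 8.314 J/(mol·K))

5.78e+02 s⁻¹

Step 1: Use the Arrhenius equation: k = A × exp(-Eₐ/RT)
Step 2: Convert Eₐ to J/mol: 50.5 kJ/mol = 50500 J/mol
Step 3: Calculate the exponent: -Eₐ/(RT) = -50500/(8.314 × 302) = -20.11289
Step 4: k = 3.14e+11 × exp(-20.11289)
Step 5: k = 3.14e+11 × 1.84112e-09 = 5.7811e+02 s⁻¹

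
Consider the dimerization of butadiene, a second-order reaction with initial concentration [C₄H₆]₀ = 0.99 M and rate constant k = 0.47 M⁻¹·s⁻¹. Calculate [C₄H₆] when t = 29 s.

0.06831 M

Step 1: For a second-order reaction: 1/[C₄H₆] = 1/[C₄H₆]₀ + kt
Step 2: 1/[C₄H₆] = 1/0.99 + 0.47 × 29
Step 3: 1/[C₄H₆] = 1.01 + 13.63 = 14.64
Step 4: [C₄H₆] = 1/14.64 = 0.06831 M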